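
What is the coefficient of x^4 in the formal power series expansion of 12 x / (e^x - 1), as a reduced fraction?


The exponential generating function for Bernoulli numbers is
x / (e^x - 1) = sum_{k>=0} B_k x^k / k!.
So the coefficient of x^4 in 12 x / (e^x - 1) is 12 B_4 / 4!.
Computing: B_4 = -1/30, 4! = 24, giving
12 * -1/30 / 24 = -1/60.

-1/60


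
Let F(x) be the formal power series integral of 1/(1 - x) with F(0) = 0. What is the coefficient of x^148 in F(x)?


1/(1 - x) = sum_{k>=0} x^k. Integrating termwise and using F(0) = 0 gives
F(x) = sum_{k>=0} x^(k+1) / (k+1) = sum_{m>=1} x^m / m = -ln(1 - x).
So the coefficient of x^148 is 1/148 = 1/148.

1/148


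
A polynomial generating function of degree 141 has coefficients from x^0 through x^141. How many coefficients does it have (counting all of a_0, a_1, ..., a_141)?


A polynomial of degree 141 takes the form a_0 + a_1 x + ... + a_141 x^141.
The number of coefficients is 141 + 1 = 142.

142


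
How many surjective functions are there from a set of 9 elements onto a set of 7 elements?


By inclusion-exclusion on which target elements are missed, the number of surjections from an n-set onto a k-set is
surj(n, k) = sum_{j=0}^{k} (-1)^j C(k, j) (k - j)^n.
Equivalently surj(n, k) = k! * S(n, k), where S(n, k) is the Stirling number of the second kind.
For n = 9, k = 7:
S(9, 7) = 462, so
surj = 7! * 462 = 5040 * 462 = 2328480.

2328480


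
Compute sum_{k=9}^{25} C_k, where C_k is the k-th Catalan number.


C_9 through C_25: 4862, 16796, 58786, 208012, 742900, 2674440, 9694845, 35357670, 129644790, 477638700, 1767263190, 6564120420, 24466267020, 91482563640, 343059613650, 1289904147324, 4861946401452
Sum = 4862 + 16796 + 58786 + 208012 + 742900 + 2674440 + 9694845 + 35357670 + 129644790 + 477638700 + 1767263190 + 6564120420 + 24466267020 + 91482563640 + 343059613650 + 1289904147324 + 4861946401452
= 6619846418497

6619846418497


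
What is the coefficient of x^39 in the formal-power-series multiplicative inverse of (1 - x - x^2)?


Let the inverse be f(x) = sum_{k>=0} a_k x^k. From f(x) * (1 - x - x^2) = 1 and matching coefficients:
 x^0: a_0 = 1.
 x^1: a_1 - a_0 = 0, so a_1 = 1.
 x^k (k >= 2): a_k - a_{k-1} - a_{k-2} = 0, i.e. a_k = a_{k-1} + a_{k-2}.
This is the Fibonacci-type recurrence shifted so that a_0 = a_1 = 1.
Iterating: a_0=1, a_1=1, a_2=2, a_3=3, a_4=5, a_5=8, a_6=13, a_7=21, a_8=34, a_9=55, ...
a_39 = 102334155.

102334155


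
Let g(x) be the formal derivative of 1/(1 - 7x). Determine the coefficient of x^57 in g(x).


Differentiate termwise: d/dx sum_{k>=0} 7^k x^k = sum_{k>=1} k 7^k x^(k-1) = sum_{j>=0} (j+1) 7^(j+1) x^j.
Equivalently, d/dx [1/(1 - 7x)] = 7/(1 - 7x)^2.
For j = 57: 58 * 7^58 = 58 * 10367793076318844190248738727596255138212949486449 = 601331998426492963034426846200582798016351070214042.

601331998426492963034426846200582798016351070214042


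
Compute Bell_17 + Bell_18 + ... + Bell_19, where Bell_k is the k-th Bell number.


Recall Bell_k counts set partitions of a k-set (with Bell_0 = 1 by convention).
Bell_17 through Bell_19: 82864869804, 682076806159, 5832742205057
Sum = 82864869804 + 682076806159 + 5832742205057 = 6597683881020.

6597683881020


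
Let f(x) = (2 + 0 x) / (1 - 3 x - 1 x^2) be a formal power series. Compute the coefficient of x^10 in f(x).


Write f(x) = sum_{k>=0} a_k x^k. Multiplying both sides by 1 - 3 x - 1 x^2 gives
(1 - 3 x - 1 x^2) sum_{k>=0} a_k x^k = 2 + 0 x.
Matching coefficients:
 x^0: a_0 = 2
 x^1: a_1 - 3 a_0 = 0  =>  a_1 = 3*2 + 0 = 6
 x^k (k >= 2): a_k = 3 a_{k-1} + 1 a_{k-2}.
Iterating: a_2 = 20, a_3 = 66, a_4 = 218, a_5 = 720, a_6 = 2378, a_7 = 7854, a_8 = 25940, a_9 = 85674, a_10 = 282962.
So the coefficient of x^10 is 282962.

282962


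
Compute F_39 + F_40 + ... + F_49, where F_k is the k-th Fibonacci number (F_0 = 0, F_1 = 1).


Use the identity sum_{k=0}^{N} F_k = F_{N+2} - 1 (which follows from F_{k+2} - F_{k+1} = F_k). Then
sum_{k=39}^{49} F_k = (F_{51} - 1) - (F_{40} - 1) = F_{51} - F_{40}.
Computing: F_{51} = 20365011074, F_{40} = 102334155, so
Sum = 20365011074 - 102334155 = 20262676919.

20262676919


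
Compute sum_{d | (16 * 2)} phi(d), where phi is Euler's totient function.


First, 16 * 2 = 32. One classical identity is sum_{d | n} phi(d) = n (each k in [1, n] has a unique gcd with n, and among the k's with gcd(k, n) = n/d there are phi(d) of them). So the sum equals 32. We also verify directly:
Divisors of 32: 1, 2, 4, 8, 16, 32.
phi values: 1, 1, 2, 4, 8, 16.
Sum = 32.

32


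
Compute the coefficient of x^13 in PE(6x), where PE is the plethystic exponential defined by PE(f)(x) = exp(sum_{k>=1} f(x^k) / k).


With f(x) = 6x, the exponent is sum_{k>=1} 6 x^k / k = 6 * (-ln(1 - x)). Exponentiating:
PE(6x) = exp(-6 ln(1 - x)) = 1/(1 - x)^6.
By the negative binomial expansion, [x^n] 1/(1 - x)^6 = C(n + 5, 5).
For n = 13: C(18, 5) = 8568.

8568


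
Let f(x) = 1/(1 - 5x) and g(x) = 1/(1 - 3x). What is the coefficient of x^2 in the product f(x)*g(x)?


The coefficient of x^n in f*g is the Cauchy product: sum_{k=0}^{n} a^k * b^(n-k).
With a=5, b=3, n=2:
sum_{k=0}^{2} 5^k * 3^(2-k)
= 49

49


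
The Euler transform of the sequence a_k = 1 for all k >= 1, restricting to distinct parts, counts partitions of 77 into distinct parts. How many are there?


Partitions of 77 into distinct parts can be computed via generating function.
Product (1+x)(1+x^2)(1+x^3)...
The coefficient of x^77 = 58499

58499


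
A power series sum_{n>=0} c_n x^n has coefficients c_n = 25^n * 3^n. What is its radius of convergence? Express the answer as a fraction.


By the root test (Cauchy-Hadamard), the radius is R = 1 / limsup_n |c_n|^(1/n).
Here |c_n|^(1/n) = (25^n * 3^n)^(1/n) = 25 * 3 = 75 for all n.
So R = 1/75 = 1/75.

1/75


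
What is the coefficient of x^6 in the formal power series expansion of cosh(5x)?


The Maclaurin series is cosh(t) = sum_{m>=0} t^(2m) / (2m)!, so substituting t = 5x, only even powers of x are nonzero, with coefficient of x^(2m) equal to 5^(2m) / (2m)!.
For x^6 the coefficient is 5^6/6! = 15625/720 = 3125/144.

3125/144


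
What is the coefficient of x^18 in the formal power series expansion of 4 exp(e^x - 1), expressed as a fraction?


exp(e^x - 1) is the exponential generating function for the Bell numbers Bell_k: exp(e^x - 1) = sum_{k>=0} Bell_k x^k / k!.
So the coefficient of x^18 in 4 exp(e^x - 1) is 4 Bell_18 / 18!.
Computing: Bell_18 = 682076806159 and 18! = 6402373705728000, giving
4 * 682076806159/6402373705728000 = 97439543737/228656203776000.

97439543737/228656203776000


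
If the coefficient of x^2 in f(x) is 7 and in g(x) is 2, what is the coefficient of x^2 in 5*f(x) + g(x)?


Scalar multiplication scales coefficients: 5 * 7 = 35.
Then add the g coefficient: 35 + 2
= 37

37


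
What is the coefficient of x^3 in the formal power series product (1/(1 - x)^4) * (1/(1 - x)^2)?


Combine the factors: (1/(1 - x)^4) * (1/(1 - x)^2) = 1/(1 - x)^6.
Then use 1/(1 - x)^r = sum_{k>=0} C(k + r - 1, r - 1) x^k with r = 6 and k = 3:
C(8, 5) = 56.

56


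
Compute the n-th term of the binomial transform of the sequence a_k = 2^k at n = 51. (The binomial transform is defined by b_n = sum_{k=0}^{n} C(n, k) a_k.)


With a_k = 2^k, b_n = sum_{k=0}^{n} C(n, k) 2^k = (1 + 2)^n by the binomial theorem.
For n = 51: (1 + 2)^51 = 3^51 = 2153693963075557766310747.

2153693963075557766310747


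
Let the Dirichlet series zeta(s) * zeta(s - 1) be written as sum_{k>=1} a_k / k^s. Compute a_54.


Convolution gives a_k = sum_{d | k} d * 1 = sum_{d | k} d = sigma(k), the sum of positive divisors of k.
For k = 54, the divisors are 1, 2, 3, 6, 9, 18, 27, 54, so
sigma(54) = 1 + 2 + 3 + 6 + 9 + 18 + 27 + 54 = 120.

120


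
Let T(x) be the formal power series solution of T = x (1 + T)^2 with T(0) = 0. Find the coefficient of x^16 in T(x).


Apply the Lagrange inversion formula: if T = x * phi(T) with phi(t) = (1 + t)^2, then [x^n] T = (1/n) [t^(n-1)] phi(t)^n = (1/n) [t^(n-1)] (1 + t)^(2n) = (1/n) C(2n, n-1).
Using the identity C(2n, n-1) = C(2n, n) * n / (n+1), the unscaled factor equals C(2n, n) / (n+1) = C_n, the n-th Catalan number.
For n = 16: C_16 = C(32, 16) / 17 = 601080390/17 = 35357670 = 35357670.

35357670


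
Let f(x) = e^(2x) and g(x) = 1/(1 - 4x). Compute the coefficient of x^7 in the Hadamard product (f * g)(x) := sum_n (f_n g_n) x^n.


Expanding: f_k = 2^k/k! (from e^(2x)) and g_k = 4^k (from 1/(1 - 4x)). So the Hadamard coefficient (f * g)_k = 2^k 4^k / k! = (8)^k / k!.
For k = 7: 8^7/7! = 2097152/5040 = 131072/315.

131072/315


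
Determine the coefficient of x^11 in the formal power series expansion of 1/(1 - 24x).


The geometric series identity gives 1/(1 - c x) = sum_{k>=0} c^k x^k, so the coefficient of x^k is c^k.
Here c = 24 and k = 11.
Computing: 24^11 = 1521681143169024

1521681143169024


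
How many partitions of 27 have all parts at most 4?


Using the generating function (1-x)^(-1)(1-x^2)^(-1)...(1-x^4)^(-1),
the coefficient of x^27 counts these restricted partitions.
Result = 225

225


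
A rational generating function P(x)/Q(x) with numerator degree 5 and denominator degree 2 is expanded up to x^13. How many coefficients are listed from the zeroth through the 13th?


Expanding up to x^13 gives the coefficients for x^0, x^1, ..., x^13.
That is 13 + 1 = 14 coefficients in total.

14


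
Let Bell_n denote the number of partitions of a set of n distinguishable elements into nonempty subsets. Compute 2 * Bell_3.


Bell_3 can be computed from the Bell triangle or from Dobinski's identity Bell_n = (1/e) * sum_{k>=0} k^n / k!.
Computing Bell_3 = 5.
Then 2 * 5 = 10.

10


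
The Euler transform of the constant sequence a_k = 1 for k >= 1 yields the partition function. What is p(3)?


The Euler transform converts the sequence a_k = 1 into the number of integer partitions.
Using the recurrence or dynamic programming:
p(3) = 3

3


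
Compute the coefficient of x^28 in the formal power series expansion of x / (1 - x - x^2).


Let f(x) = sum_{k>=0} a_k x^k. Multiplying f(x) * (1 - x - x^2) = x and matching coefficients gives a_0 = 0, a_1 = 1, and a_k = a_{k-1} + a_{k-2} for k >= 2. These are the Fibonacci numbers F_k.
Iterating from F_0 = 0, F_1 = 1:
F_0=0, F_1=1, F_2=1, F_3=2, F_4=3, F_5=5, F_6=8, F_7=13, F_8=21, F_9=34, ...
F_28 = 317811.

317811


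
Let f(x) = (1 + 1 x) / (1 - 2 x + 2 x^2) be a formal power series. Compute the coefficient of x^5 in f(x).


Write f(x) = sum_{k>=0} a_k x^k. Multiplying both sides by 1 - 2 x + 2 x^2 gives
(1 - 2 x + 2 x^2) sum_{k>=0} a_k x^k = 1 + 1 x.
Matching coefficients:
 x^0: a_0 = 1
 x^1: a_1 - 2 a_0 = 1  =>  a_1 = 2*1 + 1 = 3
 x^k (k >= 2): a_k = 2 a_{k-1} - 2 a_{k-2}.
Iterating: a_2 = 4, a_3 = 2, a_4 = -4, a_5 = -12.
So the coefficient of x^5 is -12.

-12


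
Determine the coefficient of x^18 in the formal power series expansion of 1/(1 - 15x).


The geometric series identity gives 1/(1 - c x) = sum_{k>=0} c^k x^k, so the coefficient of x^k is c^k.
Here c = 15 and k = 18.
Computing: 15^18 = 1477891880035400390625

1477891880035400390625


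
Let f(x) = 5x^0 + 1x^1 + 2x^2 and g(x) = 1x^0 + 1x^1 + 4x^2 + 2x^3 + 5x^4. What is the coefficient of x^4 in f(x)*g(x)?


Cauchy product at x^4:
5*5 + 1*2 + 2*4
= 35

35


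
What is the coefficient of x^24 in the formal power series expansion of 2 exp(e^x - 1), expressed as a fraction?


exp(e^x - 1) is the exponential generating function for the Bell numbers Bell_k: exp(e^x - 1) = sum_{k>=0} Bell_k x^k / k!.
So the coefficient of x^24 in 2 exp(e^x - 1) is 2 Bell_24 / 24!.
Computing: Bell_24 = 445958869294805289 and 24! = 620448401733239439360000, giving
2 * 445958869294805289/620448401733239439360000 = 148652956431601763/103408066955539906560000.

148652956431601763/103408066955539906560000


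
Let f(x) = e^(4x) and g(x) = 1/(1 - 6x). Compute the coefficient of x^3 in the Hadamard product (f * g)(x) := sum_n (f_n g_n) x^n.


Expanding: f_k = 4^k/k! (from e^(4x)) and g_k = 6^k (from 1/(1 - 6x)). So the Hadamard coefficient (f * g)_k = 4^k 6^k / k! = (24)^k / k!.
For k = 3: 24^3/3! = 13824/6 = 2304.

2304


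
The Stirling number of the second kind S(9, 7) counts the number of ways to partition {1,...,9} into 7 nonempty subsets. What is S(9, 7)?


Using the explicit formula S(n,k) = (1/k!) sum_{j=0}^{k} (-1)^(k-j) C(k,j) j^n:
S(9, 7) = 462
Equivalently, S(n,k) is n! times the coefficient of x^n in the EGF (e^x - 1)^k / k!.

462


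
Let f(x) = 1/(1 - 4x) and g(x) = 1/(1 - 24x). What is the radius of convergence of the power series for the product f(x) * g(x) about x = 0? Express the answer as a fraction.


The radius of 1/(1 - 4x) is 1/4 (nearest singularity at x = 1/4), and the radius of 1/(1 - 24x) is 1/24.
The product f(x)*g(x) = 1/((1 - 4x)(1 - 24x)) has singularities at both 1/4 and 1/24, so its radius of convergence is the distance to the nearest one:
min(1/4, 1/24) = 1/24.

1/24


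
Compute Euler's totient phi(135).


phi(n) counts integers in [1, n] coprime to n. Using the multiplicative formula phi(n) = n * prod_{p | n} (1 - 1/p):
135 = 3^3 * 5, so
phi(135) = 135 * (1 - 1/3) * (1 - 1/5) = 72.

72


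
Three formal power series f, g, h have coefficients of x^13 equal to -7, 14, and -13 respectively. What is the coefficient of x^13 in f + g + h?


Series addition is componentwise:
-7 + 14 + -13
= -6

-6


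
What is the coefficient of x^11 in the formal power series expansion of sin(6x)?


The Maclaurin series is sin(t) = sum_{k>=0} (-1)^k t^(2k+1) / (2k+1)!, so substituting t = 6x, only odd powers of x are nonzero, with coefficient of x^(2k+1) equal to (-1)^k 6^(2k+1) / (2k+1)!.
Write 11 = 2*5 + 1, giving the coefficient (-1)^5 * 6^11 / 11! = -362797056/39916800 = -17496/1925.

-17496/1925


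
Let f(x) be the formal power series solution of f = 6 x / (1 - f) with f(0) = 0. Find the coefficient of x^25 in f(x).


Apply Lagrange inversion: f = 6 x * phi(f) with phi(t) = 1/(1 - t), so
[x^n] f = 6^n * (1/n) [t^(n-1)] phi(t)^n = 6^n * (1/n) [t^(n-1)] (1 - t)^(-n) = 6^n * (1/n) C(2n - 2, n - 1) = 6^n * C_{n-1}.
For n = 25: C_24 = C(48, 24) / 25 = 32247603683100/25 = 1289904147324.
With the 6^25 = 28430288029929701376 factor, the coefficient is 28430288029929701376 * 1289904147324 = 36672346439422195245071229517824.

36672346439422195245071229517824


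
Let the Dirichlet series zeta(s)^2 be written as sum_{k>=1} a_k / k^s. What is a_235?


The Dirichlet convolution of the constant function 1 with itself gives (1 * 1)(k) = sum_{d | k} 1 = d(k), the number of positive divisors of k.
Since zeta(s) = sum_{k>=1} 1/k^s, we have zeta(s)^2 = sum_{k>=1} d(k)/k^s, so a_k = d(k).
For k = 235: the divisors are 1, 5, 47, 235.
Count = 4.

4


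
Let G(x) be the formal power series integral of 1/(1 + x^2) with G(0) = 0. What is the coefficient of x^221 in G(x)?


1/(1 + x^2) = sum_{j>=0} (-1)^j x^(2j). Integrating termwise with G(0) = 0:
G(x) = sum_{j>=0} (-1)^j x^(2j+1) / (2j+1) = arctan(x).
Only odd powers are nonzero. For x^221 write 221 = 2*110 + 1, giving
(-1)^110 / 221 = 1/221 = 1/221.

1/221


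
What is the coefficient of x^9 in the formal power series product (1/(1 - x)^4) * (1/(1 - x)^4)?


Combine the factors: (1/(1 - x)^4) * (1/(1 - x)^4) = 1/(1 - x)^8.
Then use 1/(1 - x)^r = sum_{k>=0} C(k + r - 1, r - 1) x^k with r = 8 and k = 9:
C(16, 7) = 11440.

11440


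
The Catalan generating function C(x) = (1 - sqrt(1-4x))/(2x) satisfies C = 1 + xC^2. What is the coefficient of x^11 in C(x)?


Substituting x -> x scales the n-th coefficient by 1, so [x^11] C(x) = C_11.
C_11 = C(2*11, 11)/(12) = 705432/12 = 58786.
= 58786.

58786


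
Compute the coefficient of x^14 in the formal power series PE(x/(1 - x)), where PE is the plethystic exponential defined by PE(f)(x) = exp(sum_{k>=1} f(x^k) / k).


For f(x) = x/(1 - x) we have
sum_{k>=1} f(x^k) / k = sum_{k>=1} (1/k) * x^k / (1 - x^k) = sum_{k, m >= 1} x^(k m) / k,
which after exponentiating simplifies to
PE(x/(1 - x)) = prod_{k>=1} 1 / (1 - x^k).
This is the generating function for the partition function p(n), so the coefficient of x^14 is p(14).
Computing p(14) by dynamic programming over parts 1, 2, ..., 14: p(14) = 135.

135


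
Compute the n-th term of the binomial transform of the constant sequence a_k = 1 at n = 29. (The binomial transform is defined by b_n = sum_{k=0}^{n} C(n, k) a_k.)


With a_k = 1 for all k, b_n = sum_{k=0}^{n} C(n, k) = 2^n by the binomial theorem.
For n = 29: 2^29 = 536870912.

536870912


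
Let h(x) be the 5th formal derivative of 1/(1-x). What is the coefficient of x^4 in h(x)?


Differentiating 5 times: d^5/dx^5 [1/(1-x)] = 5!/(1-x)^6.
The expansion 1/(1-x)^6 = sum_{k>=0} C(k+5, 5) x^k, so the coefficient of x^n in 5!/(1-x)^6 is 5! * C(n+5, 5).
For n = 4: 120 * C(9, 5) = 120 * 126 = 15120

15120


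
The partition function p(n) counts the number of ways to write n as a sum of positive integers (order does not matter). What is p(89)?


Using the generating function prod_{k>=1} 1/(1-x^k), we compute p(89).
By dynamic programming over parts 1 through 89:
p(89) = 49995925

49995925


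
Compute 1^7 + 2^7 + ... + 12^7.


This power sum has a closed form given by Faulhaber's formula
sum_{k=1}^{m} k^p = (1 / (p + 1)) * sum_{j=0}^{p} C(p + 1, j) B_j m^(p + 1 - j),
but for small m direct computation is fastest:
1 + 128 + 2187 + 16384 + 78125 + 279936 + 823543 + 2097152 + 4782969 + 10000000 + 19487171 + 35831808 = 73399404.

73399404


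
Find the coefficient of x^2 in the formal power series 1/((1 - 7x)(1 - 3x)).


By partial fractions or Cauchy convolution:
The coefficient equals sum_{k=0}^{2} 7^k * 3^(2-k).
= 79

79


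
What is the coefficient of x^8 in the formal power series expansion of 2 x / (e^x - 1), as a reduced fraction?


The exponential generating function for Bernoulli numbers is
x / (e^x - 1) = sum_{k>=0} B_k x^k / k!.
So the coefficient of x^8 in 2 x / (e^x - 1) is 2 B_8 / 8!.
Computing: B_8 = -1/30, 8! = 40320, giving
2 * -1/30 / 40320 = -1/604800.

-1/604800


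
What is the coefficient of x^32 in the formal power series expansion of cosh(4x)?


The Maclaurin series is cosh(t) = sum_{m>=0} t^(2m) / (2m)!, so substituting t = 4x, only even powers of x are nonzero, with coefficient of x^(2m) equal to 4^(2m) / (2m)!.
For x^32 the coefficient is 4^32/32! = 18446744073709551616/263130836933693530167218012160000000 = 8589934592/122529844256906551386796875.

8589934592/122529844256906551386796875


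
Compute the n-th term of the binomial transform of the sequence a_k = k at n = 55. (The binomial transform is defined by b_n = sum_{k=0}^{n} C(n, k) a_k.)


With a_k = k, b_n = sum_{k=0}^{n} C(n, k) k. Using k * C(n, k) = n * C(n-1, k-1) gives b_n = n * sum_{k>=1} C(n-1, k-1) = n * 2^(n-1).
For n = 55: 55 * 2^54 = 55 * 18014398509481984 = 990791918021509120.

990791918021509120


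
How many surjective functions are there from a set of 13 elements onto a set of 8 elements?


By inclusion-exclusion on which target elements are missed, the number of surjections from an n-set onto a k-set is
surj(n, k) = sum_{j=0}^{k} (-1)^j C(k, j) (k - j)^n.
Equivalently surj(n, k) = k! * S(n, k), where S(n, k) is the Stirling number of the second kind.
For n = 13, k = 8:
S(13, 8) = 1899612, so
surj = 8! * 1899612 = 40320 * 1899612 = 76592355840.

76592355840


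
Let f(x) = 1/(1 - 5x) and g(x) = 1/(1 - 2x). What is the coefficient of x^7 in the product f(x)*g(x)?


The coefficient of x^n in f*g is the Cauchy product: sum_{k=0}^{n} a^k * b^(n-k).
With a=5, b=2, n=7:
sum_{k=0}^{7} 5^k * 2^(7-k)
= 130123

130123


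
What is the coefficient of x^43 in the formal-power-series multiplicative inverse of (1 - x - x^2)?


Let the inverse be f(x) = sum_{k>=0} a_k x^k. From f(x) * (1 - x - x^2) = 1 and matching coefficients:
 x^0: a_0 = 1.
 x^1: a_1 - a_0 = 0, so a_1 = 1.
 x^k (k >= 2): a_k - a_{k-1} - a_{k-2} = 0, i.e. a_k = a_{k-1} + a_{k-2}.
This is the Fibonacci-type recurrence shifted so that a_0 = a_1 = 1.
Iterating: a_0=1, a_1=1, a_2=2, a_3=3, a_4=5, a_5=8, a_6=13, a_7=21, a_8=34, a_9=55, ...
a_43 = 701408733.

701408733


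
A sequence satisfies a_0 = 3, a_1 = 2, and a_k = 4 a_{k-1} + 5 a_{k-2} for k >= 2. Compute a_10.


The characteristic equation is t^2 - 4 t - 5 = 0, with roots r_1 = 5 and r_2 = -1 (so c_1 = r_1 + r_2, c_2 = -r_1 r_2 as required).
One can use the closed form a_n = A r_1^n + B r_2^n, but direct iteration is more reliable:
a_0 = 3, a_1 = 2, a_2 = 23, a_3 = 102, a_4 = 523, a_5 = 2602, a_6 = 13023, a_7 = 65102, a_8 = 325523, a_9 = 1627602, a_10 = 8138023.
So a_10 = 8138023.

8138023


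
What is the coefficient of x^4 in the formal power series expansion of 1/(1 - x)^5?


The expansion 1/(1 - x)^r = sum_{k>=0} C(k + r - 1, r - 1) x^k follows from the multiset / negative-binomial theorem (or from repeated differentiation of the geometric series).
For r = 5 and k = 4:
C(8, 4) = 40320 / (24 * 24) = 70.

70


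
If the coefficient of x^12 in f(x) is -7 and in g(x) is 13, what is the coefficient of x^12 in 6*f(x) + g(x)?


Scalar multiplication scales coefficients: 6 * -7 = -42.
Then add the g coefficient: -42 + 13
= -29

-29


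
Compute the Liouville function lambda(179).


The Liouville function is lambda(k) = (-1)^Omega(k), where Omega(k) counts the prime factors of k with multiplicity.
Factoring: 179 = 179, so Omega(179) = 1.
lambda(179) = (-1)^1 = -1.

-1


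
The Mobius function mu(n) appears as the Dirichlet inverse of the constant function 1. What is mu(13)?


13 = 13 (all distinct primes).
mu(13) = (-1)^1 = -1

-1


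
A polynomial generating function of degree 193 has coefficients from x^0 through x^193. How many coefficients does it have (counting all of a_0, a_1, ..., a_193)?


A polynomial of degree 193 takes the form a_0 + a_1 x + ... + a_193 x^193.
The number of coefficients is 193 + 1 = 194.

194


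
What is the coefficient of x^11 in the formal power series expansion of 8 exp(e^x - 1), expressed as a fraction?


exp(e^x - 1) is the exponential generating function for the Bell numbers Bell_k: exp(e^x - 1) = sum_{k>=0} Bell_k x^k / k!.
So the coefficient of x^11 in 8 exp(e^x - 1) is 8 Bell_11 / 11!.
Computing: Bell_11 = 678570 and 11! = 39916800, giving
8 * 678570/39916800 = 22619/166320.

22619/166320


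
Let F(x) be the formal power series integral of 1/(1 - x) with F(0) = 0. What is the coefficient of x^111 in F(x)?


1/(1 - x) = sum_{k>=0} x^k. Integrating termwise and using F(0) = 0 gives
F(x) = sum_{k>=0} x^(k+1) / (k+1) = sum_{m>=1} x^m / m = -ln(1 - x).
So the coefficient of x^111 is 1/111 = 1/111.

1/111


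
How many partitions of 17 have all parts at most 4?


Using the generating function (1-x)^(-1)(1-x^2)^(-1)...(1-x^4)^(-1),
the coefficient of x^17 counts these restricted partitions.
Result = 72

72


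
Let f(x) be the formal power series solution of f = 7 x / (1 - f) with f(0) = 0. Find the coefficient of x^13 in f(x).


Apply Lagrange inversion: f = 7 x * phi(f) with phi(t) = 1/(1 - t), so
[x^n] f = 7^n * (1/n) [t^(n-1)] phi(t)^n = 7^n * (1/n) [t^(n-1)] (1 - t)^(-n) = 7^n * (1/n) C(2n - 2, n - 1) = 7^n * C_{n-1}.
For n = 13: C_12 = C(24, 12) / 13 = 2704156/13 = 208012.
With the 7^13 = 96889010407 factor, the coefficient is 96889010407 * 208012 = 20154076832780884.

20154076832780884


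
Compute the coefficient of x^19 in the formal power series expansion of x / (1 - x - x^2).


Let f(x) = sum_{k>=0} a_k x^k. Multiplying f(x) * (1 - x - x^2) = x and matching coefficients gives a_0 = 0, a_1 = 1, and a_k = a_{k-1} + a_{k-2} for k >= 2. These are the Fibonacci numbers F_k.
Iterating from F_0 = 0, F_1 = 1:
F_0=0, F_1=1, F_2=1, F_3=2, F_4=3, F_5=5, F_6=8, F_7=13, F_8=21, F_9=34, ...
F_19 = 4181.

4181


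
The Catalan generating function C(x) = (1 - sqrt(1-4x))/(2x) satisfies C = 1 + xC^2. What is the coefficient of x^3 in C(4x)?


Substituting x -> 4x scales the n-th coefficient by 4^n, so [x^3] C(4x) = 4^3 * C_3.
C_3 = C(2*3, 3)/(4) = 20/4 = 5.
So 4^3 * 5 = 64 * 5 = 320.

320


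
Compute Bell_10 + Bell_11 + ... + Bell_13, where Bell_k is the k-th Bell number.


Recall Bell_k counts set partitions of a k-set (with Bell_0 = 1 by convention).
Bell_10 through Bell_13: 115975, 678570, 4213597, 27644437
Sum = 115975 + 678570 + 4213597 + 27644437 = 32652579.

32652579


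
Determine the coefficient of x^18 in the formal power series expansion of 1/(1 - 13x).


The geometric series identity gives 1/(1 - c x) = sum_{k>=0} c^k x^k, so the coefficient of x^k is c^k.
Here c = 13 and k = 18.
Computing: 13^18 = 112455406951957393129

112455406951957393129


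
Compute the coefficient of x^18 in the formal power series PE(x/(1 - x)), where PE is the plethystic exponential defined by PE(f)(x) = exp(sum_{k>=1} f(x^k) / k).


For f(x) = x/(1 - x) we have
sum_{k>=1} f(x^k) / k = sum_{k>=1} (1/k) * x^k / (1 - x^k) = sum_{k, m >= 1} x^(k m) / k,
which after exponentiating simplifies to
PE(x/(1 - x)) = prod_{k>=1} 1 / (1 - x^k).
This is the generating function for the partition function p(n), so the coefficient of x^18 is p(18).
Computing p(18) by dynamic programming over parts 1, 2, ..., 18: p(18) = 385.

385


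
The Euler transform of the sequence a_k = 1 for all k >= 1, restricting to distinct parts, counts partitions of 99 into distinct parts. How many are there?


Partitions of 99 into distinct parts can be computed via generating function.
Product (1+x)(1+x^2)(1+x^3)...
The coefficient of x^99 = 409174

409174


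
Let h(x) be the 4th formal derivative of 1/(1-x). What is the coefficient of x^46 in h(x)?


Differentiating 4 times: d^4/dx^4 [1/(1-x)] = 4!/(1-x)^5.
The expansion 1/(1-x)^5 = sum_{k>=0} C(k+4, 4) x^k, so the coefficient of x^n in 4!/(1-x)^5 is 4! * C(n+4, 4).
For n = 46: 24 * C(50, 4) = 24 * 230300 = 5527200

5527200


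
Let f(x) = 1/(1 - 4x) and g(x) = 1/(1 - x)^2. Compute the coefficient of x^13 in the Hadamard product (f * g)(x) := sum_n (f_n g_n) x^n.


f has coefficients f_k = 4^k. For g = 1/(1 - x)^2 the coefficient is g_k = C(k + 1, 1) = k + 1. The Hadamard coefficient is (f * g)_k = 4^k * (k + 1).
For k = 13: 4^13 * 14 = 67108864 * 14 = 939524096.

939524096


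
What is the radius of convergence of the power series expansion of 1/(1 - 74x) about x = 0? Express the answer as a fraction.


Expanding 1/(1 - 74x) = sum_{k>=0} 74^k x^k, the series converges when |74x| < 1, i.e., |x| < 1/74.
So the radius of convergence is 1/74 = 1/74.

1/74


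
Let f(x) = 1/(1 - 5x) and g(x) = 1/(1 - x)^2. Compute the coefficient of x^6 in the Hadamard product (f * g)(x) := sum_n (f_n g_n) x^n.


f has coefficients f_k = 5^k. For g = 1/(1 - x)^2 the coefficient is g_k = C(k + 1, 1) = k + 1. The Hadamard coefficient is (f * g)_k = 5^k * (k + 1).
For k = 6: 5^6 * 7 = 15625 * 7 = 109375.

109375


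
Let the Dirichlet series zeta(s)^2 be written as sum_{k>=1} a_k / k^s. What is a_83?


The Dirichlet convolution of the constant function 1 with itself gives (1 * 1)(k) = sum_{d | k} 1 = d(k), the number of positive divisors of k.
Since zeta(s) = sum_{k>=1} 1/k^s, we have zeta(s)^2 = sum_{k>=1} d(k)/k^s, so a_k = d(k).
For k = 83: the divisors are 1, 83.
Count = 2.

2


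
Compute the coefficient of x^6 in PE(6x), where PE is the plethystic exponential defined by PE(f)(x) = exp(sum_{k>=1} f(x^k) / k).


With f(x) = 6x, the exponent is sum_{k>=1} 6 x^k / k = 6 * (-ln(1 - x)). Exponentiating:
PE(6x) = exp(-6 ln(1 - x)) = 1/(1 - x)^6.
By the negative binomial expansion, [x^n] 1/(1 - x)^6 = C(n + 5, 5).
For n = 6: C(11, 5) = 462.

462


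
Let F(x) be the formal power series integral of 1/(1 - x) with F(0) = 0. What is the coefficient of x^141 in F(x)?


1/(1 - x) = sum_{k>=0} x^k. Integrating termwise and using F(0) = 0 gives
F(x) = sum_{k>=0} x^(k+1) / (k+1) = sum_{m>=1} x^m / m = -ln(1 - x).
So the coefficient of x^141 is 1/141 = 1/141.

1/141


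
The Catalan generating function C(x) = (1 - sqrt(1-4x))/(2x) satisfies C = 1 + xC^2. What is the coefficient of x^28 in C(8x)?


Substituting x -> 8x scales the n-th coefficient by 8^n, so [x^28] C(8x) = 8^28 * C_28.
C_28 = C(2*28, 28)/(29) = 7648690600760440/29 = 263747951750360.
So 8^28 * 263747951750360 = 19342813113834066795298816 * 263747951750360 = 5101627339863738119353729513246435573760.

5101627339863738119353729513246435573760


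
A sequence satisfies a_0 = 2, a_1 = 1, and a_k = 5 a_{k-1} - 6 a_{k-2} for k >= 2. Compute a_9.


The characteristic equation is t^2 - 5 t + 6 = 0, with roots r_1 = 3 and r_2 = 2 (so c_1 = r_1 + r_2, c_2 = -r_1 r_2 as required).
One can use the closed form a_n = A r_1^n + B r_2^n, but direct iteration is more reliable:
a_0 = 2, a_1 = 1, a_2 = -7, a_3 = -41, a_4 = -163, a_5 = -569, a_6 = -1867, a_7 = -5921, a_8 = -18403, a_9 = -56489.
So a_9 = -56489.

-56489


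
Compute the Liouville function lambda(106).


The Liouville function is lambda(k) = (-1)^Omega(k), where Omega(k) counts the prime factors of k with multiplicity.
Factoring: 106 = 2 * 53, so Omega(106) = 2.
lambda(106) = (-1)^2 = 1.

1


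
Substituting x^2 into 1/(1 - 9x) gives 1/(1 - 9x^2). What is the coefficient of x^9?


Since 1/(1 - 9x^2) only has even powers of x,
the coefficient of x^9 (odd) is 0.

0


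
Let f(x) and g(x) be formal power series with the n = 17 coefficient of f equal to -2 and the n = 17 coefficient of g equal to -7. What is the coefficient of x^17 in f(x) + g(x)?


Addition of formal power series is termwise.
The coefficient of x^17 in f + g = -2 + -7
= -9

-9


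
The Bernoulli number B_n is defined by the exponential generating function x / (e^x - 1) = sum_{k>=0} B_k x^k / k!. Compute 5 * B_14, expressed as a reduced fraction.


Bernoulli numbers can also be computed recursively via B_0 = 1 and sum_{j=0}^{m} C(m+1, j) B_j = 0 for m >= 1. Odd-index Bernoulli numbers vanish for k >= 3.
Computing B_14 = 7/6, so 5 * B_14 = 5 * 7/6 = 35/6.

35/6


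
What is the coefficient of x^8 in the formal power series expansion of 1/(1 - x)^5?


The expansion 1/(1 - x)^r = sum_{k>=0} C(k + r - 1, r - 1) x^k follows from the multiset / negative-binomial theorem (or from repeated differentiation of the geometric series).
For r = 5 and k = 8:
C(12, 4) = 479001600 / (24 * 40320) = 495.

495


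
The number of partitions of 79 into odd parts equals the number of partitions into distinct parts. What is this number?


Computing partitions of 79 into odd parts (1, 3, 5, ...):
Using the generating function prod_{k>=0} 1/(1-x^(2k+1)),
the count is 70488

70488


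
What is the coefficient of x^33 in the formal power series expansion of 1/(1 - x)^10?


The negative binomial / multiset identity is
1/(1 - x)^r = sum_{k>=0} C(k + r - 1, r - 1) x^k.
Here r = 10 and k = 33, so the coefficient is
C(33 + 9, 9) = C(42, 9)
= 445891810

445891810


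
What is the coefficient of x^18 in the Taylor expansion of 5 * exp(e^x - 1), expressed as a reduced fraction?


exp(e^x - 1) = sum_{k>=0} Bell_k x^k / k!, where Bell_k is the k-th Bell number.
So the coefficient of x^18 is 5 * Bell_18 / 18!.
Computing: Bell_18 = 682076806159 and 18! = 6402373705728000, giving
5 * 682076806159/6402373705728000 = 97439543737/182924963020800.

97439543737/182924963020800


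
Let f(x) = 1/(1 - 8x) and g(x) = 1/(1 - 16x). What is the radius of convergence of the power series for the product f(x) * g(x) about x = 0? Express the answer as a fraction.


The radius of 1/(1 - 8x) is 1/8 (nearest singularity at x = 1/8), and the radius of 1/(1 - 16x) is 1/16.
The product f(x)*g(x) = 1/((1 - 8x)(1 - 16x)) has singularities at both 1/8 and 1/16, so its radius of convergence is the distance to the nearest one:
min(1/8, 1/16) = 1/16.

1/16


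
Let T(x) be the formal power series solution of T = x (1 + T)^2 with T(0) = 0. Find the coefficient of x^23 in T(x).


Apply the Lagrange inversion formula: if T = x * phi(T) with phi(t) = (1 + t)^2, then [x^n] T = (1/n) [t^(n-1)] phi(t)^n = (1/n) [t^(n-1)] (1 + t)^(2n) = (1/n) C(2n, n-1).
Using the identity C(2n, n-1) = C(2n, n) * n / (n+1), the unscaled factor equals C(2n, n) / (n+1) = C_n, the n-th Catalan number.
For n = 23: C_23 = C(46, 23) / 24 = 8233430727600/24 = 343059613650 = 343059613650.

343059613650


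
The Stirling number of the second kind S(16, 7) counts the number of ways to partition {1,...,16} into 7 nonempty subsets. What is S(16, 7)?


Using the explicit formula S(n,k) = (1/k!) sum_{j=0}^{k} (-1)^(k-j) C(k,j) j^n:
S(16, 7) = 3281882604
Equivalently, S(n,k) is n! times the coefficient of x^n in the EGF (e^x - 1)^k / k!.

3281882604


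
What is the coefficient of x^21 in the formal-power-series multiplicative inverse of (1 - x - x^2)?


Let the inverse be f(x) = sum_{k>=0} a_k x^k. From f(x) * (1 - x - x^2) = 1 and matching coefficients:
 x^0: a_0 = 1.
 x^1: a_1 - a_0 = 0, so a_1 = 1.
 x^k (k >= 2): a_k - a_{k-1} - a_{k-2} = 0, i.e. a_k = a_{k-1} + a_{k-2}.
This is the Fibonacci-type recurrence shifted so that a_0 = a_1 = 1.
Iterating: a_0=1, a_1=1, a_2=2, a_3=3, a_4=5, a_5=8, a_6=13, a_7=21, a_8=34, a_9=55, ...
a_21 = 17711.

17711


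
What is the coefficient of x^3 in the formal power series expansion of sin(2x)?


The Maclaurin series is sin(t) = sum_{k>=0} (-1)^k t^(2k+1) / (2k+1)!, so substituting t = 2x, only odd powers of x are nonzero, with coefficient of x^(2k+1) equal to (-1)^k 2^(2k+1) / (2k+1)!.
Write 3 = 2*1 + 1, giving the coefficient (-1)^1 * 2^3 / 3! = -8/6 = -4/3.

-4/3


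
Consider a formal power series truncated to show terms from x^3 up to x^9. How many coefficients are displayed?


From x^3 to x^9 inclusive, the count is 9 - 3 + 1 = 7.

7


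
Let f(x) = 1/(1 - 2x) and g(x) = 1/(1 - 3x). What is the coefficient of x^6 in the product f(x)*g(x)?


The coefficient of x^n in f*g is the Cauchy product: sum_{k=0}^{n} a^k * b^(n-k).
With a=2, b=3, n=6:
sum_{k=0}^{6} 2^k * 3^(6-k)
= 2059

2059


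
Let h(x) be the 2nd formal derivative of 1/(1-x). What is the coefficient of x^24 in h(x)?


Differentiating 2 times: d^2/dx^2 [1/(1-x)] = 2!/(1-x)^3.
The expansion 1/(1-x)^3 = sum_{k>=0} C(k+2, 2) x^k, so the coefficient of x^n in 2!/(1-x)^3 is 2! * C(n+2, 2).
For n = 24: 2 * C(26, 2) = 2 * 325 = 650

650


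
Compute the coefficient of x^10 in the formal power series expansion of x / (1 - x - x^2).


Let f(x) = sum_{k>=0} a_k x^k. Multiplying f(x) * (1 - x - x^2) = x and matching coefficients gives a_0 = 0, a_1 = 1, and a_k = a_{k-1} + a_{k-2} for k >= 2. These are the Fibonacci numbers F_k.
Iterating from F_0 = 0, F_1 = 1:
F_0=0, F_1=1, F_2=1, F_3=2, F_4=3, F_5=5, F_6=8, F_7=13, F_8=21, F_9=34, ...
F_10 = 55.

55


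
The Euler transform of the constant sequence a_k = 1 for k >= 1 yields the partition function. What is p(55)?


The Euler transform converts the sequence a_k = 1 into the number of integer partitions.
Using the recurrence or dynamic programming:
p(55) = 451276

451276


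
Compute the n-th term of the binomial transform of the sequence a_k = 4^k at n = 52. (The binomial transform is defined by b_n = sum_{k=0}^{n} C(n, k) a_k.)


With a_k = 4^k, b_n = sum_{k=0}^{n} C(n, k) 4^k = (1 + 4)^n by the binomial theorem.
For n = 52: (1 + 4)^52 = 5^52 = 2220446049250313080847263336181640625.

2220446049250313080847263336181640625


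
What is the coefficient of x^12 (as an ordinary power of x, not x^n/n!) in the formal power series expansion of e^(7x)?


The exponential series is e^y = sum_{k>=0} y^k / k!. Substituting y = 7x gives
e^(7x) = sum_{k>=0} 7^k x^k / k!.
So the coefficient of x^n is a^n/n! with a = 7, n = 12:
7^12 / 12! = 13841287201/479001600 = 1977326743/68428800

1977326743/68428800


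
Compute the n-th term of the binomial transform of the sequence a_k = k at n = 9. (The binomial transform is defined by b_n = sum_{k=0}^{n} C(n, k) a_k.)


With a_k = k, b_n = sum_{k=0}^{n} C(n, k) k. Using k * C(n, k) = n * C(n-1, k-1) gives b_n = n * sum_{k>=1} C(n-1, k-1) = n * 2^(n-1).
For n = 9: 9 * 2^8 = 9 * 256 = 2304.

2304


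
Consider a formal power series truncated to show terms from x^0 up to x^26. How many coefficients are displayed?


From x^0 to x^26 inclusive, the count is 26 - 0 + 1 = 27.

27


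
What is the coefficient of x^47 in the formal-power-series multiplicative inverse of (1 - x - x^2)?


Let the inverse be f(x) = sum_{k>=0} a_k x^k. From f(x) * (1 - x - x^2) = 1 and matching coefficients:
 x^0: a_0 = 1.
 x^1: a_1 - a_0 = 0, so a_1 = 1.
 x^k (k >= 2): a_k - a_{k-1} - a_{k-2} = 0, i.e. a_k = a_{k-1} + a_{k-2}.
This is the Fibonacci-type recurrence shifted so that a_0 = a_1 = 1.
Iterating: a_0=1, a_1=1, a_2=2, a_3=3, a_4=5, a_5=8, a_6=13, a_7=21, a_8=34, a_9=55, ...
a_47 = 4807526976.

4807526976


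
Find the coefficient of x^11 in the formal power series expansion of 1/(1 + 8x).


Write 1/(1 + c x) = 1/(1 - (-c) x) and apply the geometric-series identity
1/(1 - y) = sum_{k>=0} y^k to get 1/(1 + c x) = sum_{k>=0} (-c)^k x^k.
So the coefficient of x^k is (-c)^k = (-1)^k * c^k.
Here c = 8 and k = 11:
(-8)^11 = -1 * 8589934592 = -8589934592

-8589934592


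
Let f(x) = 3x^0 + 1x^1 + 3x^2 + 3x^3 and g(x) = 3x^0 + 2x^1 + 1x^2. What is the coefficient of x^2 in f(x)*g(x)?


Cauchy product at x^2:
3*1 + 1*2 + 3*3
= 14

14


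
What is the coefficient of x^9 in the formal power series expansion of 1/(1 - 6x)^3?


The general identity 1/(1 - c x)^r = sum_{k>=0} c^k C(k + r - 1, r - 1) x^k follows by substituting y = c x into 1/(1 - y)^r = sum_{k>=0} C(k + r - 1, r - 1) y^k.
For c = 6, r = 3, k = 9:
6^9 * C(11, 2) = 10077696 * 55 = 554273280.

554273280


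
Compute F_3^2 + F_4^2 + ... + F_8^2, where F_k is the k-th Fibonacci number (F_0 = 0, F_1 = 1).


There is a standard identity sum_{k=0}^{N} F_k^2 = F_N * F_{N+1} (proved inductively from the telescoping relation F_k^2 = F_k F_{k+1} - F_{k-1} F_k). Then
sum_{k=3}^{8} F_k^2 = F_8 F_9 - F_2 F_3.
Computing: F_8 = 21, F_9 = 34, F_2 = 1, F_3 = 2.
Sum = 21 * 34 - 1 * 2 = 712.

712


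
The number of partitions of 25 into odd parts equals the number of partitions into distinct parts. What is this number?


Computing partitions of 25 into odd parts (1, 3, 5, ...):
Using the generating function prod_{k>=0} 1/(1-x^(2k+1)),
the count is 142

142


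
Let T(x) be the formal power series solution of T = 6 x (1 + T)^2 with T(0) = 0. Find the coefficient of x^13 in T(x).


Apply the Lagrange inversion formula: if T = 6 x * phi(T) with phi(t) = (1 + t)^2, then [x^n] T = 6^n * (1/n) [t^(n-1)] phi(t)^n = 6^n * (1/n) [t^(n-1)] (1 + t)^(2n) = 6^n * (1/n) C(2n, n-1).
Using the identity C(2n, n-1) = C(2n, n) * n / (n+1), the unscaled factor equals C(2n, n) / (n+1) = C_n, the n-th Catalan number.
For n = 13: C_13 = C(26, 13) / 14 = 10400600/14 = 742900.
With the 6^13 = 13060694016 factor, the coefficient is 13060694016 * 742900 = 9702789584486400.

9702789584486400


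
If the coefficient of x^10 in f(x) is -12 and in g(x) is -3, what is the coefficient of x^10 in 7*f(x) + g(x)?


Scalar multiplication scales coefficients: 7 * -12 = -84.
Then add the g coefficient: -84 + -3
= -87

-87


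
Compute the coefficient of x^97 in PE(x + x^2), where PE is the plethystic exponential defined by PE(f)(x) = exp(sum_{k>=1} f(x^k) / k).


With f(x) = x + x^2, the exponent is sum_{k>=1} (x^k + x^(2k)) / k = -ln(1 - x) - ln(1 - x^2). Exponentiating:
PE(x + x^2) = 1 / ((1 - x)(1 - x^2)).
This is the generating function for partitions of n into parts of size 1 or 2. The number of 2's can be any j in 0..48, and the rest are 1's, so
[x^97] = floor(97/2) + 1 = 49.

49


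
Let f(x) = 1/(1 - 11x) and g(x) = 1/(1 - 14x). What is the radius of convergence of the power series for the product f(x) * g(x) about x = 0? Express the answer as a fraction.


The radius of 1/(1 - 11x) is 1/11 (nearest singularity at x = 1/11), and the radius of 1/(1 - 14x) is 1/14.
The product f(x)*g(x) = 1/((1 - 11x)(1 - 14x)) has singularities at both 1/11 and 1/14, so its radius of convergence is the distance to the nearest one:
min(1/11, 1/14) = 1/14.

1/14
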